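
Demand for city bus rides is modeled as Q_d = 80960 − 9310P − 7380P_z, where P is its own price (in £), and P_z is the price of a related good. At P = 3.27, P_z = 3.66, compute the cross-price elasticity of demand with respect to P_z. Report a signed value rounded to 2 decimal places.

At the given values, Q_d = 80960 − 9310(3.27) − 7380(3.66) = 23505.5.
∂Q_d/∂P_z = -7380.
E = (-7380) × (3.66/23505.5) = -1.1491…

-1.15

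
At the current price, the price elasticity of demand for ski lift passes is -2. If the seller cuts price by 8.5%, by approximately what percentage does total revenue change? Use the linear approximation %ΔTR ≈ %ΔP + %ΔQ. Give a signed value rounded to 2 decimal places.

%ΔQ ≈ Ed × %ΔP = (-2) × (-8.5%) = +17.0000%
%ΔTR ≈ %ΔP + %ΔQ = (-8.5%) + (+17.0000%) = +8.5000%

+8.50%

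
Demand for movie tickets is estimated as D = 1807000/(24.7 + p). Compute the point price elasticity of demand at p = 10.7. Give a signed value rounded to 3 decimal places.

dD/dp = −1807000/(24.7 + p)² = -1441.95. At p = 10.7, D = 51045.2.
Ed = (dD/dp)·(p/D) = (-1441.95) × (10.7/51045.2) = -0.30225…

-0.302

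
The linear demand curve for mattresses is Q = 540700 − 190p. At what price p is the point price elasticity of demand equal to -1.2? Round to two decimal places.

Ed = −190p/(540700 − 190p). Set this equal to -1.2:
190p = 1.2·(540700 − 190p) ⇒ 190p(1 + 1.2) = 1.2·540700
p = 1.2·540700 / (190·2.2) = 1552.2488…

1552.25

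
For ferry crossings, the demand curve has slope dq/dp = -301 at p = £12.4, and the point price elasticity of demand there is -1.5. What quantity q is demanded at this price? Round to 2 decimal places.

2488.27

Ed = (dq/dp)·(p/q) ⇒ q = (dq/dp)·p/Ed = (-301)·12.4/(-1.5) = 2488.2666…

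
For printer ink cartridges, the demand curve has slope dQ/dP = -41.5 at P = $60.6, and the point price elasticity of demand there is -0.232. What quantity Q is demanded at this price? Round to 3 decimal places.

10840.086

Ed = (dQ/dP)·(P/Q) ⇒ Q = (dQ/dP)·P/Ed = (-41.5)·60.6/(-0.232) = 10840.08620…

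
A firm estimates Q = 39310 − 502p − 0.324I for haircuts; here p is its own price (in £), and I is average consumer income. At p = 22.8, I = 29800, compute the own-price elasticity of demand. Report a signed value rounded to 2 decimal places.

At the given values, Q = 39310 − 502(22.8) − 0.324(29800) = 18209.2.
∂Q/∂p = −502.
E = (-502) × (22.8/18209.2) = -0.6285…

-0.63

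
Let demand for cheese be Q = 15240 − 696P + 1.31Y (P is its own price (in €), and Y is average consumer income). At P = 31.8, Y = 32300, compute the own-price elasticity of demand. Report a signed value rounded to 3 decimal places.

-0.625

At the given values, Q = 15240 − 696(31.8) + 1.31(32300) = 35420.2.
∂Q/∂P = −696.
E = (-696) × (31.8/35420.2) = -0.62486…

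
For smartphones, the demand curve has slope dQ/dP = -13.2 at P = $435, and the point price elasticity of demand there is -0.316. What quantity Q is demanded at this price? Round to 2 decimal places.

18170.89

Ed = (dQ/dP)·(P/Q) ⇒ Q = (dQ/dP)·P/Ed = (-13.2)·435/(-0.316) = 18170.8860…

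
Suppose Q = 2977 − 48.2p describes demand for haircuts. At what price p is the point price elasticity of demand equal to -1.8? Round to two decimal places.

39.71

Ed = −48.2p/(2977 − 48.2p). Set this equal to -1.8:
48.2p = 1.8·(2977 − 48.2p) ⇒ 48.2p(1 + 1.8) = 1.8·2977
p = 1.8·2977 / (48.2·2.8) = 39.7050…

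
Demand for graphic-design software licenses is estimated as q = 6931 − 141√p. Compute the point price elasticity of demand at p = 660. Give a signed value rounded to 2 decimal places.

-0.55

dq/dp = −141/(2√p) = -2.74421. At p = 660, q = 3308.64.
Ed = (dq/dp)·(p/q) = (-2.74421) × (660/3308.64) = -0.5474…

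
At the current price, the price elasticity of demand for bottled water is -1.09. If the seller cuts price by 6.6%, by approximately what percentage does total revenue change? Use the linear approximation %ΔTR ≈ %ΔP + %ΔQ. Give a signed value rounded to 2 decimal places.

%ΔQ ≈ Ed × %ΔP = (-1.09) × (-6.6%) = +7.1940%
%ΔTR ≈ %ΔP + %ΔQ = (-6.6%) + (+7.1940%) = +0.5940%

+0.59%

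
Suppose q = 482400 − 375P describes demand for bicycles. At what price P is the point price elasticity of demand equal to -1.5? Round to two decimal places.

771.84

Ed = −375P/(482400 − 375P). Set this equal to -1.5:
375P = 1.5·(482400 − 375P) ⇒ 375P(1 + 1.5) = 1.5·482400
P = 1.5·482400 / (375·2.5) = 771.84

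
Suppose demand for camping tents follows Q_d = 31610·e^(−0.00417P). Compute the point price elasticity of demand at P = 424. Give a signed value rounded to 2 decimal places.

dQ_d/dP = −0.00417·Q_d = -22.4954. At P = 424, Q_d = 5394.57.
Ed = (dQ_d/dP)·(P/Q_d) = (-22.4954) × (424/5394.57) = -1.7680…

-1.77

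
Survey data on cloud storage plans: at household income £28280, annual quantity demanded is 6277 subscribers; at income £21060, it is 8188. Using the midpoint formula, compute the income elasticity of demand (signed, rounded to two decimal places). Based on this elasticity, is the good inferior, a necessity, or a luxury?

-0.90; inferior

%ΔQ = (8188 − 6277)/[( 6277 + 8188)/2] = 1911/7232.5 = 0.264223…
%ΔIncome = (21060 − 28280)/[( 28280 + 21060)/2] = -7220/24670 = -0.292663…
E_income = (1911/7232.5) / (-7220/24670) = -0.9028…
E_income < 0 ⇒ inferior good.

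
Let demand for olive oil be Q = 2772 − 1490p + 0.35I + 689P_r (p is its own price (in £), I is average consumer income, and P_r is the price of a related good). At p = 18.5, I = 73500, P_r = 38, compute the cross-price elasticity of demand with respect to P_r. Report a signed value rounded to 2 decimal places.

0.97

At the given values, Q = 2772 − 1490(18.5) + 0.35(73500) + 689(38) = 27114.
∂Q/∂P_r = 689.
E = (689) × (38/27114) = 0.9656…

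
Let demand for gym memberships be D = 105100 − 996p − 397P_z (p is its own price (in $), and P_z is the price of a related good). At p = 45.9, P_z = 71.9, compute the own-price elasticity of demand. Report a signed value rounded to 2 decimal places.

-1.48

At the given values, D = 105100 − 996(45.9) − 397(71.9) = 30839.3.
∂D/∂p = −996.
E = (-996) × (45.9/30839.3) = -1.4824…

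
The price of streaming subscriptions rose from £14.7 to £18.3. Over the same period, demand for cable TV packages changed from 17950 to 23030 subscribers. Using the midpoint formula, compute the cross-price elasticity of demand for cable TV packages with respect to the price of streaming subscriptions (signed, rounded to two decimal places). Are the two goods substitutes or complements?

1.14; substitutes

%ΔQ_{cable TV packages} = (23030 − 17950)/avg = 5080/20490 = 0.247925…
%ΔP_{streaming subscriptions} = (18.3 − 14.7)/avg = 3.6/16.5 = 0.218181…
E_cross = (5080/20490) / (3.6/16.5) = 1.1363…
E_cross > 0 ⇒ the goods are substitutes.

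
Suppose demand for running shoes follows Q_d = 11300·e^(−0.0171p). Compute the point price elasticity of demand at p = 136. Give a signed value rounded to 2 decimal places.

-2.33

dQ_d/dp = −0.0171·Q_d = -18.8834. At p = 136, Q_d = 1104.29.
Ed = (dQ_d/dp)·(p/Q_d) = (-18.8834) × (136/1104.29) = -2.3256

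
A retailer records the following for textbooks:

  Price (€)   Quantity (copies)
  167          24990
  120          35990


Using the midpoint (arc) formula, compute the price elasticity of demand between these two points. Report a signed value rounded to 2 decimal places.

%ΔQ = (35990 − 24990) / [(24990 + 35990)/2] = 11000/30490 = 0.360774…
%ΔP = (120 − 167) / [(167 + 120)/2] = -47/143.5 = -0.327526…
Arc Ed = %ΔQ / %ΔP = (11000/30490) / (-47/143.5) = -1.1015…

-1.10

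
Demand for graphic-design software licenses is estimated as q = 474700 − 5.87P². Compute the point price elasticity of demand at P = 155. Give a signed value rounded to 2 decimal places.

-0.85

dq/dP = −2·5.87·P = -1819.7. At P = 155, q = 333673.25.
Ed = (dq/dP)·(P/q) = (-1819.7) × (155/333673.25) = -0.8452…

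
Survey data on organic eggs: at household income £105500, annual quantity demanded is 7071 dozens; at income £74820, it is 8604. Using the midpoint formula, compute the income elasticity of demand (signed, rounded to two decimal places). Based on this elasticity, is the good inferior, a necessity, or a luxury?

%ΔQ = (8604 − 7071)/[( 7071 + 8604)/2] = 1533/7837.5 = 0.195598…
%ΔIncome = (74820 − 105500)/[( 105500 + 74820)/2] = -30680/90160 = -0.340283…
E_income = (1533/7837.5) / (-30680/90160) = -0.5748…
E_income < 0 ⇒ inferior good.

-0.57; inferior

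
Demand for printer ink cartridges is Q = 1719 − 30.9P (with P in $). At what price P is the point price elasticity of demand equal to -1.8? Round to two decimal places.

Ed = −30.9P/(1719 − 30.9P). Set this equal to -1.8:
30.9P = 1.8·(1719 − 30.9P) ⇒ 30.9P(1 + 1.8) = 1.8·1719
P = 1.8·1719 / (30.9·2.8) = 35.7628…

35.76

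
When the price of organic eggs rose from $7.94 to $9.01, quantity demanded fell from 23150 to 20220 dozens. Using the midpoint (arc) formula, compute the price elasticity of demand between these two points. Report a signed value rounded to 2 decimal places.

%ΔQ = (20220 − 23150) / [(23150 + 20220)/2] = -2930/21685 = -0.135116…
%ΔP = (9.01 − 7.94) / [(7.94 + 9.01)/2] = 1.07/8.475 = 0.126253…
Arc Ed = %ΔQ / %ΔP = (-2930/21685) / (1.07/8.475) = -1.0701…

-1.07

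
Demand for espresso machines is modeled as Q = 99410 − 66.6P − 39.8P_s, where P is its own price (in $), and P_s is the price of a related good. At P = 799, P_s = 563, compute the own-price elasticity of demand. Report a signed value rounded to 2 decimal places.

At the given values, Q = 99410 − 66.6(799) − 39.8(563) = 23789.2.
∂Q/∂P = −66.6.
E = (-66.6) × (799/23789.2) = -2.2368…

-2.24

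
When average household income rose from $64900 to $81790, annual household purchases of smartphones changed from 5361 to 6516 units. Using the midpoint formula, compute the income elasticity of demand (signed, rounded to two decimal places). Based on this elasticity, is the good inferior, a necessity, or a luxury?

0.84; necessity

%ΔQ = (6516 − 5361)/[( 5361 + 6516)/2] = 1155/5938.5 = 0.194493…
%ΔIncome = (81790 − 64900)/[( 64900 + 81790)/2] = 16890/73345 = 0.230281…
E_income = (1155/5938.5) / (16890/73345) = 0.8445…
0 < E_income < 1 ⇒ normal good, necessity.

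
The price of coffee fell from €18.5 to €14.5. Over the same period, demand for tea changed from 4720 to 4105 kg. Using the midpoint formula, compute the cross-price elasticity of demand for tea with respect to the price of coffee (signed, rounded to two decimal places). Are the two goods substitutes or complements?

0.57; substitutes

%ΔQ_{tea} = (4105 − 4720)/avg = -615/4412.5 = -0.139376…
%ΔP_{coffee} = (14.5 − 18.5)/avg = -4/16.5 = -0.242424…
E_cross = (-615/4412.5) / (-4/16.5) = 0.5749…
E_cross > 0 ⇒ the goods are substitutes.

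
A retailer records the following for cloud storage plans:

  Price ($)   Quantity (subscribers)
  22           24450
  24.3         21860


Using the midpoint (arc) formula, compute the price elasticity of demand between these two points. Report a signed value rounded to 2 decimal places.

-1.13

%ΔQ = (21860 − 24450) / [(24450 + 21860)/2] = -2590/23155 = -0.111854…
%ΔP = (24.3 − 22) / [(22 + 24.3)/2] = 2.3/23.15 = 0.099352…
Arc Ed = %ΔQ / %ΔP = (-2590/23155) / (2.3/23.15) = -1.1258…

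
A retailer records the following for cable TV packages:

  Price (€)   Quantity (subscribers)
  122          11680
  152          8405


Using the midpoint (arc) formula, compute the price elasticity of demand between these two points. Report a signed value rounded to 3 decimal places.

-1.489

%ΔQ = (8405 − 11680) / [(11680 + 8405)/2] = -3275/10042.5 = -0.326114…
%ΔP = (152 − 122) / [(122 + 152)/2] = 30/137 = 0.218978…
Arc Ed = %ΔQ / %ΔP = (-3275/10042.5) / (30/137) = -1.48925…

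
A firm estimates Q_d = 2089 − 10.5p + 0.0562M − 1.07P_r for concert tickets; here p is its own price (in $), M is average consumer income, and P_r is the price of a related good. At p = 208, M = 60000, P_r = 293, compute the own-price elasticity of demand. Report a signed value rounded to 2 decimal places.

-0.74

At the given values, Q_d = 2089 − 10.5(208) + 0.0562(60000) − 1.07(293) = 2963.49.
∂Q_d/∂p = −10.5.
E = (-10.5) × (208/2963.49) = -0.7369…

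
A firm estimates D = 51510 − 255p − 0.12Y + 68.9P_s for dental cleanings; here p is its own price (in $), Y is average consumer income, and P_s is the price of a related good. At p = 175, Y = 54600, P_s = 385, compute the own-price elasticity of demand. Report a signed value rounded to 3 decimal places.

-1.661

At the given values, D = 51510 − 255(175) − 0.12(54600) + 68.9(385) = 26859.5.
∂D/∂p = −255.
E = (-255) × (175/26859.5) = -1.66142…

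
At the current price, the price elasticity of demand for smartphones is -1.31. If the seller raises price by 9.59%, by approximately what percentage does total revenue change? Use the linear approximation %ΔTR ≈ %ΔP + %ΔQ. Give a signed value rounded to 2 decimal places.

%ΔQ ≈ Ed × %ΔP = (-1.31) × (+9.59%) = -12.5629%
%ΔTR ≈ %ΔP + %ΔQ = (+9.59%) + (-12.5629%) = -2.9729%

-2.97%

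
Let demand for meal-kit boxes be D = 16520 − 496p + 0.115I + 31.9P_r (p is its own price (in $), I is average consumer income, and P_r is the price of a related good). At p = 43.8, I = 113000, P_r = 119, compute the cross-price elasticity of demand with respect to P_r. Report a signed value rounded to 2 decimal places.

0.33

At the given values, D = 16520 − 496(43.8) + 0.115(113000) + 31.9(119) = 11586.3.
∂D/∂P_r = 31.9.
E = (31.9) × (119/11586.3) = 0.3276…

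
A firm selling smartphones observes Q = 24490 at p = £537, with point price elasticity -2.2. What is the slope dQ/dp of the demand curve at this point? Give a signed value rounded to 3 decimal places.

-100.331

Ed = (dQ/dp)·(p/Q) ⇒ dQ/dp = Ed·Q/p = (-2.2)·24490/537 = -100.33147…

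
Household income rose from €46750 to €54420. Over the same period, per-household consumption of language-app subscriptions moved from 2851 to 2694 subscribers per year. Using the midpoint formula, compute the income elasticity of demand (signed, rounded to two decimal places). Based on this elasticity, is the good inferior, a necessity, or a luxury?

-0.37; inferior

%ΔQ = (2694 − 2851)/[( 2851 + 2694)/2] = -157/2772.5 = -0.056627…
%ΔIncome = (54420 − 46750)/[( 46750 + 54420)/2] = 7670/50585 = 0.151625…
E_income = (-157/2772.5) / (7670/50585) = -0.3734…
E_income < 0 ⇒ inferior good.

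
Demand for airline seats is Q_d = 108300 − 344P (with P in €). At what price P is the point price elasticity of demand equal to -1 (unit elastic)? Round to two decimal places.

157.41

Ed = −344P/(108300 − 344P). Set this equal to -1:
344P = 1·(108300 − 344P) ⇒ 344P(1 + 1) = 1·108300
P = 1·108300 / (344·2) = 157.4127…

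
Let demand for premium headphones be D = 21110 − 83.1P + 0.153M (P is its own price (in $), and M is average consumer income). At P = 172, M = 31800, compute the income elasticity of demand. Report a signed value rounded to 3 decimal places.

0.416

At the given values, D = 21110 − 83.1(172) + 0.153(31800) = 11682.2.
∂D/∂M = 0.153.
E = (0.153) × (31800/11682.2) = 0.41647…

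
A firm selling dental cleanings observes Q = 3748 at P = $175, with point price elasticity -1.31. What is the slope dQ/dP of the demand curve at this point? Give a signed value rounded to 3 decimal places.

Ed = (dQ/dP)·(P/Q) ⇒ dQ/dP = Ed·Q/P = (-1.31)·3748/175 = -28.05645…

-28.056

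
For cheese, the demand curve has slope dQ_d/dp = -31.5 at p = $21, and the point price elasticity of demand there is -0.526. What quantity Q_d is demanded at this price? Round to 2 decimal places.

Ed = (dQ_d/dp)·(p/Q_d) ⇒ Q_d = (dQ_d/dp)·p/Ed = (-31.5)·21/(-0.526) = 1257.6045…

1257.60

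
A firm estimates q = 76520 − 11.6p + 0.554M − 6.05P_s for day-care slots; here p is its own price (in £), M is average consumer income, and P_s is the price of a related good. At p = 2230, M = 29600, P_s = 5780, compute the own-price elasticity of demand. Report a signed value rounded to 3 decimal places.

At the given values, q = 76520 − 11.6(2230) + 0.554(29600) − 6.05(5780) = 32081.4.
∂q/∂p = −11.6.
E = (-11.6) × (2230/32081.4) = -0.80632…

-0.806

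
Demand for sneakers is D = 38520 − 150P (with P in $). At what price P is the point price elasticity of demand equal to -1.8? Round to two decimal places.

Ed = −150P/(38520 − 150P). Set this equal to -1.8:
150P = 1.8·(38520 − 150P) ⇒ 150P(1 + 1.8) = 1.8·38520
P = 1.8·38520 / (150·2.8) = 165.0857…

165.09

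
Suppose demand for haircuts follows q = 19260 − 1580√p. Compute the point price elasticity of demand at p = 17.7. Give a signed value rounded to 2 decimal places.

dq/dp = −1580/(2√p) = -187.776. At p = 17.7, q = 12612.7.
Ed = (dq/dp)·(p/q) = (-187.776) × (17.7/12612.7) = -0.2635…

-0.26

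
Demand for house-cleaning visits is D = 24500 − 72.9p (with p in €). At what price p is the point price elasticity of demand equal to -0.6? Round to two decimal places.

Ed = −72.9p/(24500 − 72.9p). Set this equal to -0.6:
72.9p = 0.6·(24500 − 72.9p) ⇒ 72.9p(1 + 0.6) = 0.6·24500
p = 0.6·24500 / (72.9·1.6) = 126.0288…

126.03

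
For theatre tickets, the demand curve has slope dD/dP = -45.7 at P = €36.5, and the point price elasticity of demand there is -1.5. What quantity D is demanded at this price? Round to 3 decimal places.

1112.033

Ed = (dD/dP)·(P/D) ⇒ D = (dD/dP)·P/Ed = (-45.7)·36.5/(-1.5) = 1112.03333…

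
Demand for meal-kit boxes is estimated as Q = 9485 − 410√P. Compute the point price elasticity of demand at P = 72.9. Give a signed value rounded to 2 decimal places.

-0.29

dQ/dP = −410/(2√P) = -24.0099. At P = 72.9, Q = 5984.36.
Ed = (dQ/dP)·(P/Q) = (-24.0099) × (72.9/5984.36) = -0.2924…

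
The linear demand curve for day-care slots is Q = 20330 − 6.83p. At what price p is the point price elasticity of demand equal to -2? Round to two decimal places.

Ed = −6.83p/(20330 − 6.83p). Set this equal to -2:
6.83p = 2·(20330 − 6.83p) ⇒ 6.83p(1 + 2) = 2·20330
p = 2·20330 / (6.83·3) = 1984.3826…

1984.38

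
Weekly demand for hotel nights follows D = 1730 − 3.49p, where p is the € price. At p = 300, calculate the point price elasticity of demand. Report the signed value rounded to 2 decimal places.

dD/dp = −3.49. At p = 300, D = 1730 − 3.49(300) = 683.
Ed = (dD/dp)·(p/D) = −3.49 × (300/683) = -1.5329…

-1.53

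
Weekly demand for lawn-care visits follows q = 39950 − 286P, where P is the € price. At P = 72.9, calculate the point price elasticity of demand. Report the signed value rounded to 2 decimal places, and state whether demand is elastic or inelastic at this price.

dq/dP = −286. At P = 72.9, q = 39950 − 286(72.9) = 19100.6.
Ed = (dq/dP)·(P/q) = −286 × (72.9/19100.6) = -1.0915…
|Ed| = 1.09 > 1, so demand is elastic.

-1.09; elastic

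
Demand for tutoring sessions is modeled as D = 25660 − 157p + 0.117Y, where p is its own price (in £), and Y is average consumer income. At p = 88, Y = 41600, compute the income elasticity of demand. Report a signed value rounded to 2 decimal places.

At the given values, D = 25660 − 157(88) + 0.117(41600) = 16711.2.
∂D/∂Y = 0.117.
E = (0.117) × (41600/16711.2) = 0.2912…

0.29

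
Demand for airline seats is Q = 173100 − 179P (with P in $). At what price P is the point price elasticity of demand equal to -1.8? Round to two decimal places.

621.67

Ed = −179P/(173100 − 179P). Set this equal to -1.8:
179P = 1.8·(173100 − 179P) ⇒ 179P(1 + 1.8) = 1.8·173100
P = 1.8·173100 / (179·2.8) = 621.6679…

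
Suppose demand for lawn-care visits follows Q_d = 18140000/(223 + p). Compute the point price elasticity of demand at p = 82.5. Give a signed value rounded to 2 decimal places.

-0.27

dQ_d/dp = −18140000/(223 + p)² = -194.364. At p = 82.5, Q_d = 59378.1.
Ed = (dQ_d/dp)·(p/Q_d) = (-194.364) × (82.5/59378.1) = -0.2700…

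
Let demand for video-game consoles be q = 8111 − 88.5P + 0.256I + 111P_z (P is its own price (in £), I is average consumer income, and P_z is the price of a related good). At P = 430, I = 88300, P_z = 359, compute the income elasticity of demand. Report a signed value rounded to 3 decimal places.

0.695

At the given values, q = 8111 − 88.5(430) + 0.256(88300) + 111(359) = 32509.8.
∂q/∂I = 0.256.
E = (0.256) × (88300/32509.8) = 0.69532…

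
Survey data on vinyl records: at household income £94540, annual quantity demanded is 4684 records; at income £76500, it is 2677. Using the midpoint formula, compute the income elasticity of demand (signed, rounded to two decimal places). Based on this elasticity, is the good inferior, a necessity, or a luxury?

%ΔQ = (2677 − 4684)/[( 4684 + 2677)/2] = -2007/3680.5 = -0.545306…
%ΔIncome = (76500 − 94540)/[( 94540 + 76500)/2] = -18040/85520 = -0.210944…
E_income = (-2007/3680.5) / (-18040/85520) = 2.5850…
E_income > 1 ⇒ normal good, luxury.

2.59; luxury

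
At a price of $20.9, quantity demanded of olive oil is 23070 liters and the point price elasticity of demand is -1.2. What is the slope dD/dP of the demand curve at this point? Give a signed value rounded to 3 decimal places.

Ed = (dD/dP)·(P/D) ⇒ dD/dP = Ed·D/P = (-1.2)·23070/20.9 = -1324.59330…

-1324.593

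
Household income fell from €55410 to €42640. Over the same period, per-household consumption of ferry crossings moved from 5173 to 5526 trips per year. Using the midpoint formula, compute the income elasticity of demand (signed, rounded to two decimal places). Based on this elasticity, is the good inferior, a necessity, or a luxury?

%ΔQ = (5526 − 5173)/[( 5173 + 5526)/2] = 353/5349.5 = 0.065987…
%ΔIncome = (42640 − 55410)/[( 55410 + 42640)/2] = -12770/49025 = -0.260479…
E_income = (353/5349.5) / (-12770/49025) = -0.2533…
E_income < 0 ⇒ inferior good.

-0.25; inferior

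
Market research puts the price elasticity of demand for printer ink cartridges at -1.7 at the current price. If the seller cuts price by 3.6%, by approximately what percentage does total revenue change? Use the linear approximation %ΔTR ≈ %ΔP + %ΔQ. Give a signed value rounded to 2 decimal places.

+2.52%

%ΔQ ≈ Ed × %ΔP = (-1.7) × (-3.6%) = +6.1200%
%ΔTR ≈ %ΔP + %ΔQ = (-3.6%) + (+6.1200%) = +2.5200%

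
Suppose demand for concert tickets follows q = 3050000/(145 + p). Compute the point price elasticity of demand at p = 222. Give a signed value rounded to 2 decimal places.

-0.60

dq/dp = −3050000/(145 + p)² = -22.6448. At p = 222, q = 8310.63.
Ed = (dq/dp)·(p/q) = (-22.6448) × (222/8310.63) = -0.6049…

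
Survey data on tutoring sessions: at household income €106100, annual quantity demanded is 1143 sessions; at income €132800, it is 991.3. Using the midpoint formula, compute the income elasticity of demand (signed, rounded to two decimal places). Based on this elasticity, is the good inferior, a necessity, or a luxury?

%ΔQ = (991.3 − 1143)/[( 1143 + 991.3)/2] = -151.7/1067.15 = -0.142154…
%ΔIncome = (132800 − 106100)/[( 106100 + 132800)/2] = 26700/119450 = 0.223524…
E_income = (-151.7/1067.15) / (26700/119450) = -0.6359…
E_income < 0 ⇒ inferior good.

-0.64; inferior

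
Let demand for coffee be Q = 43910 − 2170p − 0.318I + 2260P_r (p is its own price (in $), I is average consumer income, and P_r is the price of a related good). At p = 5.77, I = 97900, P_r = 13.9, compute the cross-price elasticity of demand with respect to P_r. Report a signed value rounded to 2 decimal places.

0.99

At the given values, Q = 43910 − 2170(5.77) − 0.318(97900) + 2260(13.9) = 31670.9.
∂Q/∂P_r = 2260.
E = (2260) × (13.9/31670.9) = 0.9918…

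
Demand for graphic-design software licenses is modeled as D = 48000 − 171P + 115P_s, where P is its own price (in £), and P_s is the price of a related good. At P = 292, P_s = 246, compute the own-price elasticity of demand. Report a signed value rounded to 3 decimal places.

-1.894

At the given values, D = 48000 − 171(292) + 115(246) = 26358.
∂D/∂P = −171.
E = (-171) × (292/26358) = -1.89437…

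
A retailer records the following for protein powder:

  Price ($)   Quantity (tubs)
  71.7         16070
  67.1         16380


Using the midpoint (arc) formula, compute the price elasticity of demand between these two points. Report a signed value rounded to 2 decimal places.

-0.29

%ΔQ = (16380 − 16070) / [(16070 + 16380)/2] = 310/16225 = 0.019106…
%ΔP = (67.1 − 71.7) / [(71.7 + 67.1)/2] = -4.6/69.4 = -0.066282…
Arc Ed = %ΔQ / %ΔP = (310/16225) / (-4.6/69.4) = -0.2882…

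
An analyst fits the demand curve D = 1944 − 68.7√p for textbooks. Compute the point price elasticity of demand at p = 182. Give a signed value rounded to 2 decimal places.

dD/dp = −68.7/(2√p) = -2.54619. At p = 182, D = 1017.19.
Ed = (dD/dp)·(p/D) = (-2.54619) × (182/1017.19) = -0.4555…

-0.46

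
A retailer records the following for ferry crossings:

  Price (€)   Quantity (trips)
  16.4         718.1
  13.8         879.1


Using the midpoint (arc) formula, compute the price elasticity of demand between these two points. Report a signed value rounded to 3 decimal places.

%ΔQ = (879.1 − 718.1) / [(718.1 + 879.1)/2] = 161/798.6 = 0.201602…
%ΔP = (13.8 − 16.4) / [(16.4 + 13.8)/2] = -2.6/15.1 = -0.172185…
Arc Ed = %ΔQ / %ΔP = (161/798.6) / (-2.6/15.1) = -1.17084…

-1.171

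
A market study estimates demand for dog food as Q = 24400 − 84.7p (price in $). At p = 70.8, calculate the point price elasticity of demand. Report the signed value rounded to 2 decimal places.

-0.33

dQ/dp = −84.7. At p = 70.8, Q = 24400 − 84.7(70.8) = 18403.24.
Ed = (dQ/dp)·(p/Q) = −84.7 × (70.8/18403.24) = -0.3258…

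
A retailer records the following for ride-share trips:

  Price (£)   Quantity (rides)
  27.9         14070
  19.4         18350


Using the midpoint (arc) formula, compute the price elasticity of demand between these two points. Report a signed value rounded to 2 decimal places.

-0.73

%ΔQ = (18350 − 14070) / [(14070 + 18350)/2] = 4280/16210 = 0.264034…
%ΔP = (19.4 − 27.9) / [(27.9 + 19.4)/2] = -8.5/23.65 = -0.359408…
Arc Ed = %ΔQ / %ΔP = (4280/16210) / (-8.5/23.65) = -0.7346…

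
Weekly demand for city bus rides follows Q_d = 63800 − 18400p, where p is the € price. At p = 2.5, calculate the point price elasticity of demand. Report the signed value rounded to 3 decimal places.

dQ_d/dp = −18400. At p = 2.5, Q_d = 63800 − 18400(2.5) = 17800.
Ed = (dQ_d/dp)·(p/Q_d) = −18400 × (2.5/17800) = -2.58426…

-2.584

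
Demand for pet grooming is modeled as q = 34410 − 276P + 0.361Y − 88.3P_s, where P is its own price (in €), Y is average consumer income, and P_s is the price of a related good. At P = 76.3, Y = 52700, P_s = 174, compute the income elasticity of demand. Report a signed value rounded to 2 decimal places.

1.12

At the given values, q = 34410 − 276(76.3) + 0.361(52700) − 88.3(174) = 17011.7.
∂q/∂Y = 0.361.
E = (0.361) × (52700/17011.7) = 1.1183…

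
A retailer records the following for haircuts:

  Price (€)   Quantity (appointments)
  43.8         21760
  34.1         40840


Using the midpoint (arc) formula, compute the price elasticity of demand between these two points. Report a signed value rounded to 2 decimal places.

-2.45

%ΔQ = (40840 − 21760) / [(21760 + 40840)/2] = 19080/31300 = 0.609584…
%ΔP = (34.1 − 43.8) / [(43.8 + 34.1)/2] = -9.7/38.95 = -0.249037…
Arc Ed = %ΔQ / %ΔP = (19080/31300) / (-9.7/38.95) = -2.4477…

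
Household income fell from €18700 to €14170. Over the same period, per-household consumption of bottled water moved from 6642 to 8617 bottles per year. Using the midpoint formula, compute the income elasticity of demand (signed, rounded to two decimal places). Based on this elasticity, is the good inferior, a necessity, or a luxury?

-0.94; inferior

%ΔQ = (8617 − 6642)/[( 6642 + 8617)/2] = 1975/7629.5 = 0.258863…
%ΔIncome = (14170 − 18700)/[( 18700 + 14170)/2] = -4530/16435 = -0.275631…
E_income = (1975/7629.5) / (-4530/16435) = -0.9391…
E_income < 0 ⇒ inferior good.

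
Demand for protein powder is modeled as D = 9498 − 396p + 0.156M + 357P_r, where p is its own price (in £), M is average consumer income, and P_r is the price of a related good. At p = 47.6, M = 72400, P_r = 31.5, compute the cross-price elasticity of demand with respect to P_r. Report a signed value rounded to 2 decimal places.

0.85

At the given values, D = 9498 − 396(47.6) + 0.156(72400) + 357(31.5) = 13188.3.
∂D/∂P_r = 357.
E = (357) × (31.5/13188.3) = 0.8526…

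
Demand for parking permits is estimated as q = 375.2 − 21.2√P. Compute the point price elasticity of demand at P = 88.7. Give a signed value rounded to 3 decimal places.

-0.569

dq/dP = −21.2/(2√P) = -1.1255. At P = 88.7, q = 175.537.
Ed = (dq/dP)·(P/q) = (-1.1255) × (88.7/175.537) = -0.56872…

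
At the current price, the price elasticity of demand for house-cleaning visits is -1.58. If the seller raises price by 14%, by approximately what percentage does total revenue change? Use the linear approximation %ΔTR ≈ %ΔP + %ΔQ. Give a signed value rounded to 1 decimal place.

%ΔQ ≈ Ed × %ΔP = (-1.58) × (+14%) = -22.1200%
%ΔTR ≈ %ΔP + %ΔQ = (+14%) + (-22.1200%) = -8.1200%

-8.1%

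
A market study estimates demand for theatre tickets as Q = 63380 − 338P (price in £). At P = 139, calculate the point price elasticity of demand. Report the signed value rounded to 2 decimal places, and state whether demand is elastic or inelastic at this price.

dQ/dP = −338. At P = 139, Q = 63380 − 338(139) = 16398.
Ed = (dQ/dP)·(P/Q) = −338 × (139/16398) = -2.8651…
|Ed| = 2.87 > 1, so demand is elastic.

-2.87; elastic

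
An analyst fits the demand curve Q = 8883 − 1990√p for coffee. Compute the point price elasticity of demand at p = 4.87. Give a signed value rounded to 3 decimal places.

dQ/dp = −1990/(2√p) = -450.878. At p = 4.87, Q = 4491.45.
Ed = (dQ/dp)·(p/Q) = (-450.878) × (4.87/4491.45) = -0.48887…

-0.489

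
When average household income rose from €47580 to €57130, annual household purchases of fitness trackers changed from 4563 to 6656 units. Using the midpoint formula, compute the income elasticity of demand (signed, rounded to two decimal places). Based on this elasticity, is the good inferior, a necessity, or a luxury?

%ΔQ = (6656 − 4563)/[( 4563 + 6656)/2] = 2093/5609.5 = 0.373117…
%ΔIncome = (57130 − 47580)/[( 47580 + 57130)/2] = 9550/52355 = 0.182408…
E_income = (2093/5609.5) / (9550/52355) = 2.0455…
E_income > 1 ⇒ normal good, luxury.

2.05; luxury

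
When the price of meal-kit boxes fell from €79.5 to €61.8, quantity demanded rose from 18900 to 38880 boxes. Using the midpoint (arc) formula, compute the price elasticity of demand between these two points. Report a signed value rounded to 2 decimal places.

-2.76

%ΔQ = (38880 − 18900) / [(18900 + 38880)/2] = 19980/28890 = 0.691588…
%ΔP = (61.8 − 79.5) / [(79.5 + 61.8)/2] = -17.7/70.65 = -0.250530…
Arc Ed = %ΔQ / %ΔP = (19980/28890) / (-17.7/70.65) = -2.7604…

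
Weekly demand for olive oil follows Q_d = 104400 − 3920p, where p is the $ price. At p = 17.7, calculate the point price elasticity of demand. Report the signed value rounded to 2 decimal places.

-1.98

dQ_d/dp = −3920. At p = 17.7, Q_d = 104400 − 3920(17.7) = 35016.
Ed = (dQ_d/dp)·(p/Q_d) = −3920 × (17.7/35016) = -1.9814…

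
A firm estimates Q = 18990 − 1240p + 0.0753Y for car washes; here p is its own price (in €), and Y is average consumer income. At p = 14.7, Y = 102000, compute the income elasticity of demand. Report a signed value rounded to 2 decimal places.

0.91

At the given values, Q = 18990 − 1240(14.7) + 0.0753(102000) = 8442.6.
∂Q/∂Y = 0.0753.
E = (0.0753) × (102000/8442.6) = 0.9097…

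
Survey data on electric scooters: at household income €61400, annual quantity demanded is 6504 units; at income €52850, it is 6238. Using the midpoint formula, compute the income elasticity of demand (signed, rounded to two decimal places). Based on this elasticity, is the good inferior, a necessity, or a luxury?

%ΔQ = (6238 − 6504)/[( 6504 + 6238)/2] = -266/6371 = -0.041751…
%ΔIncome = (52850 − 61400)/[( 61400 + 52850)/2] = -8550/57125 = -0.149671…
E_income = (-266/6371) / (-8550/57125) = 0.2789…
0 < E_income < 1 ⇒ normal good, necessity.

0.28; necessity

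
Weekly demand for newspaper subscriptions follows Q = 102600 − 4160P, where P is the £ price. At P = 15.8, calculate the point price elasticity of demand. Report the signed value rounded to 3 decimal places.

-1.783

dQ/dP = −4160. At P = 15.8, Q = 102600 − 4160(15.8) = 36872.
Ed = (dQ/dP)·(P/Q) = −4160 × (15.8/36872) = -1.78259…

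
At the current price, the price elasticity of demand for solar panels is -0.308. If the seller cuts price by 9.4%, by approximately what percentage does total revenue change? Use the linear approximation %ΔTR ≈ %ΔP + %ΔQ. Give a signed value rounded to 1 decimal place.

%ΔQ ≈ Ed × %ΔP = (-0.308) × (-9.4%) = +2.8952%
%ΔTR ≈ %ΔP + %ΔQ = (-9.4%) + (+2.8952%) = -6.5048%

-6.5%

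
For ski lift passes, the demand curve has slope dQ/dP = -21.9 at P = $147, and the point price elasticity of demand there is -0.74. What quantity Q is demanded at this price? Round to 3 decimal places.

Ed = (dQ/dP)·(P/Q) ⇒ Q = (dQ/dP)·P/Ed = (-21.9)·147/(-0.74) = 4350.40540…

4350.405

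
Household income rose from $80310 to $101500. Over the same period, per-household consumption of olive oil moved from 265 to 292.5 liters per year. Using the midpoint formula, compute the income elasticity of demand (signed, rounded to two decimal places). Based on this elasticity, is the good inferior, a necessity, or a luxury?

%ΔQ = (292.5 − 265)/[( 265 + 292.5)/2] = 27.5/278.75 = 0.098654…
%ΔIncome = (101500 − 80310)/[( 80310 + 101500)/2] = 21190/90905 = 0.233100…
E_income = (27.5/278.75) / (21190/90905) = 0.4232…
0 < E_income < 1 ⇒ normal good, necessity.

0.42; necessity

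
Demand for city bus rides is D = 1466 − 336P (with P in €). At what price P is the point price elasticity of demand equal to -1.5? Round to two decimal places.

2.62

Ed = −336P/(1466 − 336P). Set this equal to -1.5:
336P = 1.5·(1466 − 336P) ⇒ 336P(1 + 1.5) = 1.5·1466
P = 1.5·1466 / (336·2.5) = 2.6178…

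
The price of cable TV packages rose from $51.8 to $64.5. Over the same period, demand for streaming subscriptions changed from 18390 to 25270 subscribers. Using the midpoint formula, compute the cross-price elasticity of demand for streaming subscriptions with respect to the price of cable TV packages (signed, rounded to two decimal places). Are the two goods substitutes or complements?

%ΔQ_{streaming subscriptions} = (25270 − 18390)/avg = 6880/21830 = 0.315162…
%ΔP_{cable TV packages} = (64.5 − 51.8)/avg = 12.7/58.15 = 0.218400…
E_cross = (6880/21830) / (12.7/58.15) = 1.4430…
E_cross > 0 ⇒ the goods are substitutes.

1.44; substitutes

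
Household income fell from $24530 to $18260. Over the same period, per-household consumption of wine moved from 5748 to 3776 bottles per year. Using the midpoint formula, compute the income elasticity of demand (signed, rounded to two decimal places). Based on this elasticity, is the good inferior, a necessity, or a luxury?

1.41; luxury

%ΔQ = (3776 − 5748)/[( 5748 + 3776)/2] = -1972/4762 = -0.414111…
%ΔIncome = (18260 − 24530)/[( 24530 + 18260)/2] = -6270/21395 = -0.293059…
E_income = (-1972/4762) / (-6270/21395) = 1.4130…
E_income > 1 ⇒ normal good, luxury.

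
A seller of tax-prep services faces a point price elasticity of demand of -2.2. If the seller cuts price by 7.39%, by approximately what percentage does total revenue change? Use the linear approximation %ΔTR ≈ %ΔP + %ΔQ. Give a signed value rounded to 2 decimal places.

+8.87%

%ΔQ ≈ Ed × %ΔP = (-2.2) × (-7.39%) = +16.2580%
%ΔTR ≈ %ΔP + %ΔQ = (-7.39%) + (+16.2580%) = +8.8680%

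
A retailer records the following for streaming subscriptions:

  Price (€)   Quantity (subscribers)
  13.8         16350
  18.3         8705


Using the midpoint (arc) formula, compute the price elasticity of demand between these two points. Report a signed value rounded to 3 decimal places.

-2.177

%ΔQ = (8705 − 16350) / [(16350 + 8705)/2] = -7645/12527.5 = -0.610257…
%ΔP = (18.3 − 13.8) / [(13.8 + 18.3)/2] = 4.5/16.05 = 0.280373…
Arc Ed = %ΔQ / %ΔP = (-7645/12527.5) / (4.5/16.05) = -2.17658…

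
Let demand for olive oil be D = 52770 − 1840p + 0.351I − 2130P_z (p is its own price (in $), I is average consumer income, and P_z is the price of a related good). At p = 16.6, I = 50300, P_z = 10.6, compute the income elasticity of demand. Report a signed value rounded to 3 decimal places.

1.020

At the given values, D = 52770 − 1840(16.6) + 0.351(50300) − 2130(10.6) = 17303.3.
∂D/∂I = 0.351.
E = (0.351) × (50300/17303.3) = 1.02034…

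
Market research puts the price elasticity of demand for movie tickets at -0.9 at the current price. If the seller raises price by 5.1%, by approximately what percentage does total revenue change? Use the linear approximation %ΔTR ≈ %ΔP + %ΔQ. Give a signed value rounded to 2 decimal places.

+0.51%

%ΔQ ≈ Ed × %ΔP = (-0.9) × (+5.1%) = -4.5900%
%ΔTR ≈ %ΔP + %ΔQ = (+5.1%) + (-4.5900%) = +0.5100%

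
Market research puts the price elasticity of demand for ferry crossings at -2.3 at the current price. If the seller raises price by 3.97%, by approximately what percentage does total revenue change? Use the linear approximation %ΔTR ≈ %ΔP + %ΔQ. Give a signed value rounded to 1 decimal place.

%ΔQ ≈ Ed × %ΔP = (-2.3) × (+3.97%) = -9.1310%
%ΔTR ≈ %ΔP + %ΔQ = (+3.97%) + (-9.1310%) = -5.1610%

-5.2%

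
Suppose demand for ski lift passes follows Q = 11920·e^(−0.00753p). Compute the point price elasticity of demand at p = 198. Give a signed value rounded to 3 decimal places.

dQ/dp = −0.00753·Q = -20.2099. At p = 198, Q = 2683.92.
Ed = (dQ/dp)·(p/Q) = (-20.2099) × (198/2683.92) = -1.49094

-1.491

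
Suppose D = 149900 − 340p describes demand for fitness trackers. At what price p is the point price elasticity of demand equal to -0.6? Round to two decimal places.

165.33

Ed = −340p/(149900 − 340p). Set this equal to -0.6:
340p = 0.6·(149900 − 340p) ⇒ 340p(1 + 0.6) = 0.6·149900
p = 0.6·149900 / (340·1.6) = 165.3308…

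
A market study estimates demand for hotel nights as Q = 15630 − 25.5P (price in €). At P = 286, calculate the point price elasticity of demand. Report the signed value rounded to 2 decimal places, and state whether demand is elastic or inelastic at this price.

dQ/dP = −25.5. At P = 286, Q = 15630 − 25.5(286) = 8337.
Ed = (dQ/dP)·(P/Q) = −25.5 × (286/8337) = -0.8747…
|Ed| = 0.87 < 1, so demand is inelastic.

-0.87; inelastic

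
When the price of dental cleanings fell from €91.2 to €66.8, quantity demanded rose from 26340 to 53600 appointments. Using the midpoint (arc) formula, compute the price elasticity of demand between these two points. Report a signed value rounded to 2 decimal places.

%ΔQ = (53600 − 26340) / [(26340 + 53600)/2] = 27260/39970 = 0.682011…
%ΔP = (66.8 − 91.2) / [(91.2 + 66.8)/2] = -24.4/79 = -0.308860…
Arc Ed = %ΔQ / %ΔP = (27260/39970) / (-24.4/79) = -2.2081…

-2.21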